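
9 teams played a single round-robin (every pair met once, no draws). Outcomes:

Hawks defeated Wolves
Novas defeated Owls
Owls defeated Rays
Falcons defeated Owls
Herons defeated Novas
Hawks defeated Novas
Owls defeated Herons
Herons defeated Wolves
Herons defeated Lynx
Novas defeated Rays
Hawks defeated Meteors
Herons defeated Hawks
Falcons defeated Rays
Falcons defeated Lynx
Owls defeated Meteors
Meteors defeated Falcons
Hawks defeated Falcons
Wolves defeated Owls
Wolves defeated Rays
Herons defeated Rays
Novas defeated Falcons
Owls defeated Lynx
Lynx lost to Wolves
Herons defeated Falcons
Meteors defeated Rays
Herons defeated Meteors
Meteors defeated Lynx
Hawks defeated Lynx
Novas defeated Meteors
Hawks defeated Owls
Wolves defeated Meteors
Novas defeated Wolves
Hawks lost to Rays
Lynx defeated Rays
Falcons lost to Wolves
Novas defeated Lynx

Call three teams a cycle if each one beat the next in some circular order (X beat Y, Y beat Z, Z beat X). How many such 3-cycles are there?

11

Win totals: Wolves 5, Meteors 3, Hawks 6, Lynx 1, Novas 6, Herons 7, Falcons 3, Rays 1, Owls 4.
A team with w wins dominates both others in C(w,2) triples; summing gives 10 + 3 + 15 + 0 + 15 + 21 + 3 + 0 + 6 = 73 transitive triples.
Total triples C(9,3) = 84, so cyclic triples = 84 − 73 = 11.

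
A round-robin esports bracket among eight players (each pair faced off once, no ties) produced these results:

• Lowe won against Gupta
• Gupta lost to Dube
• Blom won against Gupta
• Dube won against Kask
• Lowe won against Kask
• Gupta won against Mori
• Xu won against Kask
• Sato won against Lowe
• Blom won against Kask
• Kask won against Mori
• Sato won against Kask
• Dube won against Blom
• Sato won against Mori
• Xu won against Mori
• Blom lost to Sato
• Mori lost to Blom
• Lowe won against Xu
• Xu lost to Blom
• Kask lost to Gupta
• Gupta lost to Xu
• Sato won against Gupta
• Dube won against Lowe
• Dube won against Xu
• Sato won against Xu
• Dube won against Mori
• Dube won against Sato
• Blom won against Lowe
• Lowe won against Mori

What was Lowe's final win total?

Lowe's results: beat Mori, Kask, Xu, Gupta; lost to Sato, Dube, Blom.
That is 4 wins.

4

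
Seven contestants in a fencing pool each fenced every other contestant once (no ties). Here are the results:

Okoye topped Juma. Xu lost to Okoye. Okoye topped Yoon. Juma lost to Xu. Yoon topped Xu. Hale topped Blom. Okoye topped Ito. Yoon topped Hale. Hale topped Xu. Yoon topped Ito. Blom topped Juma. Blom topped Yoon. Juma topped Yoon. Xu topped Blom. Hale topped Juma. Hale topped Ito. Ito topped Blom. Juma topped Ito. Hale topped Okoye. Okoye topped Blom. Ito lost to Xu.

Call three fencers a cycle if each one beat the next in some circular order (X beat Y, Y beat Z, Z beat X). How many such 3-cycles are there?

7

Win totals: Yoon 3, Blom 2, Juma 2, Hale 5, Ito 1, Xu 3, Okoye 5.
A fencer with w wins dominates both others in C(w,2) triples; summing gives 3 + 1 + 1 + 10 + 0 + 3 + 10 = 28 transitive triples.
Total triples C(7,3) = 35, so cyclic triples = 35 − 28 = 7.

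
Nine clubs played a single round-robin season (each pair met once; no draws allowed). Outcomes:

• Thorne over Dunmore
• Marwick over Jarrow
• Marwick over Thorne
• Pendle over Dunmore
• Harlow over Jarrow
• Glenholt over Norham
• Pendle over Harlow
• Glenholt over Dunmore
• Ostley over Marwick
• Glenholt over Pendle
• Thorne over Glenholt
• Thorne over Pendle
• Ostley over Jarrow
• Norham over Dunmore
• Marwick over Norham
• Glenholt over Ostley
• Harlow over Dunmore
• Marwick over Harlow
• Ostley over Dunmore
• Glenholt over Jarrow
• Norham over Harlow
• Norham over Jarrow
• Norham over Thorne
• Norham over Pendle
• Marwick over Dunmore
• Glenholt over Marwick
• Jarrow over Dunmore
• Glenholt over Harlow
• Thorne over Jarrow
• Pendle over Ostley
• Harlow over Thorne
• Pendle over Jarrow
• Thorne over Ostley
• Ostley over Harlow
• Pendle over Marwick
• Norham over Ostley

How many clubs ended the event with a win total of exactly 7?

1

Win totals: Dunmore 0, Thorne 5, Ostley 4, Glenholt 7, Norham 6, Marwick 5, Pendle 5, Harlow 3, Jarrow 1.
Exactly 7: Glenholt — 1 club.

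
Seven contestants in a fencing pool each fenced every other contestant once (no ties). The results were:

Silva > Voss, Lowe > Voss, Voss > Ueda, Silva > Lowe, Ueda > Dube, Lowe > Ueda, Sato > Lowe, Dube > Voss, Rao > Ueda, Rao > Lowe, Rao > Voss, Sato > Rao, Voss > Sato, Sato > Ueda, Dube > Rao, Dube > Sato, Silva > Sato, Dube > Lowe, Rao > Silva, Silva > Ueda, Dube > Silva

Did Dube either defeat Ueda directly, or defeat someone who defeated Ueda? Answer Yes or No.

Yes

Dube did not beat Ueda directly.
Dube beat Voss, Sato, Silva, Rao, Lowe. Of those, Voss beat Ueda.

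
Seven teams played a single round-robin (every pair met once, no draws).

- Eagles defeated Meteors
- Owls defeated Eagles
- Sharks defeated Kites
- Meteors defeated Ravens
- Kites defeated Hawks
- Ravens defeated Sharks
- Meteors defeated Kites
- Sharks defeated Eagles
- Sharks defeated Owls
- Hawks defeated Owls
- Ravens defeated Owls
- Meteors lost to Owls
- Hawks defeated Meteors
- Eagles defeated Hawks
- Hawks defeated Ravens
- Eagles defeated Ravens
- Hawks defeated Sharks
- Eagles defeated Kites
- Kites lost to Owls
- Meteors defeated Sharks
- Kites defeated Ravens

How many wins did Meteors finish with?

Meteors' results: beat Sharks, Ravens, Kites; lost to Eagles, Hawks, Owls.
That is 3 wins.

3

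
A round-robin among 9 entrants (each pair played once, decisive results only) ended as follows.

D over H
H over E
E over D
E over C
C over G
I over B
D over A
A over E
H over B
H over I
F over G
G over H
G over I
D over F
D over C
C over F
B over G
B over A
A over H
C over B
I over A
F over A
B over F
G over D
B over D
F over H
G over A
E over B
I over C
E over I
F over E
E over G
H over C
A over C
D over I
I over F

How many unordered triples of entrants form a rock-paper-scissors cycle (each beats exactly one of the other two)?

28

Win totals: A 3, B 4, C 3, D 5, E 5, F 4, G 4, H 4, I 4.
An entrant with w wins dominates both others in C(w,2) triples; summing gives 3 + 6 + 3 + 10 + 10 + 6 + 6 + 6 + 6 = 56 transitive triples.
Total triples C(9,3) = 84, so cyclic triples = 84 − 56 = 28.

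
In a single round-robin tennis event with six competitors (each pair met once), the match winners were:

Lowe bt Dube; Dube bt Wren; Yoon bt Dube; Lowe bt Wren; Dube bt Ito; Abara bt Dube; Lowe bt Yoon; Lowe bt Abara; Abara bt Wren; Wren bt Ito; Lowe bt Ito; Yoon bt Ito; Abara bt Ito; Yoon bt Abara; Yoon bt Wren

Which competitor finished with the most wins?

Win totals: Yoon 4, Lowe 5, Abara 3, Ito 0, Dube 2, Wren 1.
Lowe leads with 5 wins (next highest: 4).

Lowe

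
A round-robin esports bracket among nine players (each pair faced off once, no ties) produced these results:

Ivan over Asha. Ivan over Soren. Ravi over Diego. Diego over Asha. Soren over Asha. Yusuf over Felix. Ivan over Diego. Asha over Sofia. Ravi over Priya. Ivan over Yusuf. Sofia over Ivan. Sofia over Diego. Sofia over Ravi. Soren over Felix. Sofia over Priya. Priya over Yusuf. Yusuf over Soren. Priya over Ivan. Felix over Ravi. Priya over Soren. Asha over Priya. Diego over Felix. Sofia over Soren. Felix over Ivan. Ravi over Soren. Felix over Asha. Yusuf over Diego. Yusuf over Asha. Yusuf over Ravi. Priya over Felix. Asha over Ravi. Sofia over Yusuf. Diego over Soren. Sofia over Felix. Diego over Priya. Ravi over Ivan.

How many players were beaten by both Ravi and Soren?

Ravi beat: Diego, Soren, Priya, Ivan.
Soren beat: Asha, Felix.
No one was beaten by both.

0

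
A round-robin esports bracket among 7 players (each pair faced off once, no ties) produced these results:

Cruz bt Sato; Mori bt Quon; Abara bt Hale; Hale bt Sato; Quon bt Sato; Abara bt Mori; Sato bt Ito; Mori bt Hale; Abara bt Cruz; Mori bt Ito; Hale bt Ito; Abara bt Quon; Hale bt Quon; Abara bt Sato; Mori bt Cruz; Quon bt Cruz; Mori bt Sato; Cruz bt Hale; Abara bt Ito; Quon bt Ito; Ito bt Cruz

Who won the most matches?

Win totals: Mori 5, Abara 6, Hale 3, Ito 1, Quon 3, Cruz 2, Sato 1.
Abara leads with 6 wins (next highest: 5).

Abara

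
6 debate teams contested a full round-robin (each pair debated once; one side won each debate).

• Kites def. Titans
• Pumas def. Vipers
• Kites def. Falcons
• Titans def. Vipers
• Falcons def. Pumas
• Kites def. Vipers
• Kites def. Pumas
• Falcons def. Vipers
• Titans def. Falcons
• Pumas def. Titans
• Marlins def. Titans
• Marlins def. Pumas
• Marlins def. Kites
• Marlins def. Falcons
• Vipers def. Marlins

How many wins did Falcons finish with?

2

Falcons' results: beat Pumas, Vipers; lost to Kites, Marlins, Titans.
That is 2 wins.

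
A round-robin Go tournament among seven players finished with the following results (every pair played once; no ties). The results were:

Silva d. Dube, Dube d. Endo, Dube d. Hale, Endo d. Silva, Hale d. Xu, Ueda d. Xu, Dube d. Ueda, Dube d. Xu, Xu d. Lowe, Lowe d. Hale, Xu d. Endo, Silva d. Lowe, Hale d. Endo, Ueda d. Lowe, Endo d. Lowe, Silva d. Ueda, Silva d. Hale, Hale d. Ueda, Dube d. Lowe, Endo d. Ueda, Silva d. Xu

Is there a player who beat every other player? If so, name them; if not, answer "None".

Highest win total is Silva with 5 (out of 6 possible).
Silva lost to Endo, so no player went undefeated.

None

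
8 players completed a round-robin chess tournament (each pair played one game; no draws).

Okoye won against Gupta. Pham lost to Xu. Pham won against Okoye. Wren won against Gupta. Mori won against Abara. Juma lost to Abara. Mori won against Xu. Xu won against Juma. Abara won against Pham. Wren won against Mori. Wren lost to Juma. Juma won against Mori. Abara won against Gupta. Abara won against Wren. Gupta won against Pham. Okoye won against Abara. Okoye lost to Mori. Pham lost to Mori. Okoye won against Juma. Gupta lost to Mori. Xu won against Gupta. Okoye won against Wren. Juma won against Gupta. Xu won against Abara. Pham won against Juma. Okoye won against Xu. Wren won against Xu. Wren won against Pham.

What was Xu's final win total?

Xu's results: beat Pham, Gupta, Juma, Abara; lost to Wren, Mori, Okoye.
That is 4 wins.

4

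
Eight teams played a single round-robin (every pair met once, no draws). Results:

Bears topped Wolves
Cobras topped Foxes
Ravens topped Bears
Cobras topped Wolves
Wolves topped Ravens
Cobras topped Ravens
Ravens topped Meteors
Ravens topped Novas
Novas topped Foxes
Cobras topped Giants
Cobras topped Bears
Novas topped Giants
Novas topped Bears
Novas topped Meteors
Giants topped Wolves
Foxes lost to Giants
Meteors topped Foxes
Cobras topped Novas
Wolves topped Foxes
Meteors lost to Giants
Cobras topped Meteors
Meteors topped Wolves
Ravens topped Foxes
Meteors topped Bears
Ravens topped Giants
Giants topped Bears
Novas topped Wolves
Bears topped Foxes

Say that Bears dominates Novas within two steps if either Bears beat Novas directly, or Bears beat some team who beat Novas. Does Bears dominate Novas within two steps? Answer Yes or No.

Bears did not beat Novas directly.
Bears beat Foxes, Wolves, but each of them lost to Novas. No two-step path.

No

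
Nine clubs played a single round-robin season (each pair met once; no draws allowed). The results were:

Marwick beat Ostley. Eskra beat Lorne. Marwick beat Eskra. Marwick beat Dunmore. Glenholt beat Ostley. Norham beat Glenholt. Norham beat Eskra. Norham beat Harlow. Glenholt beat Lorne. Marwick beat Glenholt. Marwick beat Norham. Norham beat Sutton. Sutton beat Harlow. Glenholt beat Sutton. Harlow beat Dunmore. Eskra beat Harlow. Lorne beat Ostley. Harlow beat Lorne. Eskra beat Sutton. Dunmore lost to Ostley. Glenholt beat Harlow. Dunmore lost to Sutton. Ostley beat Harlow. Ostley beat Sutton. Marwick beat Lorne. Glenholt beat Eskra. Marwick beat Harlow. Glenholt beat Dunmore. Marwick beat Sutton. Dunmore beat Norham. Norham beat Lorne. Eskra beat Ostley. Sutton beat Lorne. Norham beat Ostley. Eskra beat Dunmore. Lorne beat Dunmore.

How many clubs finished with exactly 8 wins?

Win totals: Harlow 2, Lorne 2, Sutton 3, Glenholt 6, Eskra 5, Dunmore 1, Ostley 3, Norham 6, Marwick 8.
Exactly 8: Marwick — 1 club.

1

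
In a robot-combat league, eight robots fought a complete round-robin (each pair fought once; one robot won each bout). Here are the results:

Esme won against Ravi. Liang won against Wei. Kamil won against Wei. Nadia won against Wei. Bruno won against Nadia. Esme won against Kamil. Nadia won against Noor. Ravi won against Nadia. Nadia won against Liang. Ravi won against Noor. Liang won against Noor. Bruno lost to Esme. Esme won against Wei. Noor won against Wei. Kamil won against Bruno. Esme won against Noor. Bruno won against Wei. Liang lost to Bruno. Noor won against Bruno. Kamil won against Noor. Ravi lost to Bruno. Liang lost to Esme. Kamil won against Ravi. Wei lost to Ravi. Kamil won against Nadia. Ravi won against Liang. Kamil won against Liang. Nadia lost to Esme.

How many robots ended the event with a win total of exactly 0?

Win totals: Wei 0, Nadia 3, Kamil 6, Liang 2, Bruno 4, Noor 2, Ravi 4, Esme 7.
Exactly 0: Wei — 1 robot.

1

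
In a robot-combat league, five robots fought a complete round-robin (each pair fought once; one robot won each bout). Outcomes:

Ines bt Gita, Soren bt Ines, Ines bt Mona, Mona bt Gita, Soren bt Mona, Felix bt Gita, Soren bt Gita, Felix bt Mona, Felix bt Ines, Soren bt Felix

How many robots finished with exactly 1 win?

Win totals: Soren 4, Felix 3, Gita 0, Mona 1, Ines 2.
Exactly 1: Mona — 1 robot.

1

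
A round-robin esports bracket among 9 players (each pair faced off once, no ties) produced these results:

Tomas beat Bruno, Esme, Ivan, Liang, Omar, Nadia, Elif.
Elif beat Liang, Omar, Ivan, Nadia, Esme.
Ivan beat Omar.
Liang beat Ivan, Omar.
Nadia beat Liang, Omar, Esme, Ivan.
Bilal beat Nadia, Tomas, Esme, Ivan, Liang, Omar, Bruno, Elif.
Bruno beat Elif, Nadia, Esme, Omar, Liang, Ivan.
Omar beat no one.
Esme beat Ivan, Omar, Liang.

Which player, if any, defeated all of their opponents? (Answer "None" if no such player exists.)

Bilal has 8 wins out of 8 opponents — a perfect record.

Bilal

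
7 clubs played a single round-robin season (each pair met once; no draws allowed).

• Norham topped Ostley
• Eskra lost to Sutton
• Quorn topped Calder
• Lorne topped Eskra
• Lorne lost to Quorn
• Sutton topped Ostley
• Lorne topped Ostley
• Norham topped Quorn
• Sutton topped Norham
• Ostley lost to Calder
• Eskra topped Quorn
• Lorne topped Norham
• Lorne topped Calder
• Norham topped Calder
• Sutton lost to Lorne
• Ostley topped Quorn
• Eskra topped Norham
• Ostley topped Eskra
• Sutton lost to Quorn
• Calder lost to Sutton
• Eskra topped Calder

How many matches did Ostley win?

2

Ostley's results: beat Eskra, Quorn; lost to Lorne, Sutton, Norham, Calder.
That is 2 wins.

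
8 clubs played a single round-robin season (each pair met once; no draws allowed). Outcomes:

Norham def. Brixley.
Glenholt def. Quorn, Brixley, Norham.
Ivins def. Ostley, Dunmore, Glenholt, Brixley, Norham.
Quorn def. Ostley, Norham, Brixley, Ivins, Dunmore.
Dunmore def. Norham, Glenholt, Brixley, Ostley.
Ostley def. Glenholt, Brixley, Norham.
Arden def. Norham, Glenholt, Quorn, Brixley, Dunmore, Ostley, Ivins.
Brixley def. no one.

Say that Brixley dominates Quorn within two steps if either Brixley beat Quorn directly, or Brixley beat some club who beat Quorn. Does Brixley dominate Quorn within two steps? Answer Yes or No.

No

Brixley did not beat Quorn directly.
Brixley beat no one, so there is no intermediate club.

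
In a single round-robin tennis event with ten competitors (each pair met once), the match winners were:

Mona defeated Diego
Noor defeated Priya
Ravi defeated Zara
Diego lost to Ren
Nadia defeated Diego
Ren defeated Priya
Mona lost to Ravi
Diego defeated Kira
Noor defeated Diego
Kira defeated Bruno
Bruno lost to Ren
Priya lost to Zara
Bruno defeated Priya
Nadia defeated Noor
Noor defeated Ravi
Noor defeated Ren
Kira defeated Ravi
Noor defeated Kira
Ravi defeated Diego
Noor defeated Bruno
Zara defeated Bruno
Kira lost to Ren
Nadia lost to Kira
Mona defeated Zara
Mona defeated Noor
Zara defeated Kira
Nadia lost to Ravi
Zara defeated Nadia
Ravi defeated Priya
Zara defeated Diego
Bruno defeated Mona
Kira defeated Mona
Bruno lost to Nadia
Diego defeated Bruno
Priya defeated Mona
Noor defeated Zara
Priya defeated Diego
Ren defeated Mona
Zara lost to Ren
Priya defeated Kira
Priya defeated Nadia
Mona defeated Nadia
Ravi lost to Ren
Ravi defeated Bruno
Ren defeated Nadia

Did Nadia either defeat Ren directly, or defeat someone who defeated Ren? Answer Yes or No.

Yes

Nadia did not beat Ren directly.
Nadia beat Noor, Bruno, Diego. Of those, Noor beat Ren.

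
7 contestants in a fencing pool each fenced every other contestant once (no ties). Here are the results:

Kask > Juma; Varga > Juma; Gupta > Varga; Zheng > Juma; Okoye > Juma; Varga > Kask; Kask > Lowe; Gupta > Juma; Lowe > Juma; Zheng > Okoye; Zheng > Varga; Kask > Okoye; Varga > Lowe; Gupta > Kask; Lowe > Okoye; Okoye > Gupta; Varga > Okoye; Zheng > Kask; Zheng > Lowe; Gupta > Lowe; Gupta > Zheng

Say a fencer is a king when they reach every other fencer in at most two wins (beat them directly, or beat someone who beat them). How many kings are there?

Varga cannot reach Zheng in two steps.
Gupta reaches everyone (king).
Juma cannot reach Varga, Gupta, Okoye, Zheng, Kask, Lowe in two steps.
Okoye reaches everyone (king).
Zheng reaches everyone (king).
Kask cannot reach Varga, Zheng in two steps.
Lowe cannot reach Varga, Zheng, Kask in two steps.
Kings: Gupta, Okoye, Zheng — 3.

3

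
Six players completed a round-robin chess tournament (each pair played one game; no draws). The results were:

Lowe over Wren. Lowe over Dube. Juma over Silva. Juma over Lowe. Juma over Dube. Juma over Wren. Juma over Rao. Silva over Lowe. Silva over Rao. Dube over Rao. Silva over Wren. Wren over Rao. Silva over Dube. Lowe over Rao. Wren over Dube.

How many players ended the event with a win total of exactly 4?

1

Win totals: Silva 4, Juma 5, Dube 1, Rao 0, Wren 2, Lowe 3.
Exactly 4: Silva — 1 player.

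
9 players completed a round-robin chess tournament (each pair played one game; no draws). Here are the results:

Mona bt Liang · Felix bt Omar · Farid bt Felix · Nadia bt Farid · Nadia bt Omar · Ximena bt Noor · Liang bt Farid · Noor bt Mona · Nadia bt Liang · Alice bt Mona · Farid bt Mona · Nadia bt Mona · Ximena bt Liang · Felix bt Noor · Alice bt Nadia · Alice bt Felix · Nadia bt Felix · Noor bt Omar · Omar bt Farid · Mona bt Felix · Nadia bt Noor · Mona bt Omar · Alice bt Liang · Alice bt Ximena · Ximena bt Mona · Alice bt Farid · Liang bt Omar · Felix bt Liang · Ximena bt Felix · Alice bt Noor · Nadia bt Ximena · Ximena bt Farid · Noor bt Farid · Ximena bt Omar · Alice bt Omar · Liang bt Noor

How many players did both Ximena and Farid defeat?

Ximena beat: Noor, Mona, Felix, Farid, Omar, Liang.
Farid beat: Mona, Felix.
Both beat: Mona, Felix — 2.

2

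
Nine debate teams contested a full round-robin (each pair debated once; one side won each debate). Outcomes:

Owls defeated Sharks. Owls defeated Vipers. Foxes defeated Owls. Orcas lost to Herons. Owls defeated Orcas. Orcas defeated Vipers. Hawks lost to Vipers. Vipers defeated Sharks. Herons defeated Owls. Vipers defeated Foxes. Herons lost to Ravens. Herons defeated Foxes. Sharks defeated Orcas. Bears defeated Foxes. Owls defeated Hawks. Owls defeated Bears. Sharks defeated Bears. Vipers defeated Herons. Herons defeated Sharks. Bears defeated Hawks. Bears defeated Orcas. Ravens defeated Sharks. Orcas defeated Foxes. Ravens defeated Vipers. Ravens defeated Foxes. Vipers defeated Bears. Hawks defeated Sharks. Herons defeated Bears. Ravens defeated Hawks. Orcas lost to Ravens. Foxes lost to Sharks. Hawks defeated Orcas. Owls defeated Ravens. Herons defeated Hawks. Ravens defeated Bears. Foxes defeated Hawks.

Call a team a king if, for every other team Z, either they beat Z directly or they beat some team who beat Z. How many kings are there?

3

Owls reaches everyone (king).
Hawks cannot reach Owls, Herons, Ravens in two steps.
Herons reaches everyone (king).
Foxes cannot reach Herons in two steps.
Vipers cannot reach Ravens in two steps.
Ravens reaches everyone (king).
Orcas cannot reach Ravens in two steps.
Bears cannot reach Herons, Ravens in two steps.
Sharks cannot reach Herons, Ravens in two steps.
Kings: Owls, Herons, Ravens — 3.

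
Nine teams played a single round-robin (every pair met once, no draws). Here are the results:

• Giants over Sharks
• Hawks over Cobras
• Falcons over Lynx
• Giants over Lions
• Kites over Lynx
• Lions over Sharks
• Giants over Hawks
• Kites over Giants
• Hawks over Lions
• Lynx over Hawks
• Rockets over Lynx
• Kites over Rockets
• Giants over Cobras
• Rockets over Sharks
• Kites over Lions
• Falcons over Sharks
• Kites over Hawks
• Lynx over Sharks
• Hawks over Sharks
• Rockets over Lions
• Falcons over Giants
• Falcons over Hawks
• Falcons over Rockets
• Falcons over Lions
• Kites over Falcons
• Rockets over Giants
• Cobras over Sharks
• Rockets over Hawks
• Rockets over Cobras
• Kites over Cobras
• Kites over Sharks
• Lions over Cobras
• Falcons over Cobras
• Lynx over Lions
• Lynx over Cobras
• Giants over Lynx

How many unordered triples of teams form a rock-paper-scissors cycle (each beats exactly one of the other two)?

0

Win totals: Giants 5, Lynx 4, Cobras 1, Lions 2, Hawks 3, Rockets 6, Sharks 0, Falcons 7, Kites 8.
A team with w wins dominates both others in C(w,2) triples; summing gives 10 + 6 + 0 + 1 + 3 + 15 + 0 + 21 + 28 = 84 transitive triples.
Total triples C(9,3) = 84, so cyclic triples = 84 − 84 = 0.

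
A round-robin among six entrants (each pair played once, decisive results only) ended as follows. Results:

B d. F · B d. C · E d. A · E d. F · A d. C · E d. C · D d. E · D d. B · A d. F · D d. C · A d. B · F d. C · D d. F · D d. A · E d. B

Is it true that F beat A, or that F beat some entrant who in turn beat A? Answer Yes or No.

No

F did not beat A directly.
F beat C, but each of them lost to A. No two-step path.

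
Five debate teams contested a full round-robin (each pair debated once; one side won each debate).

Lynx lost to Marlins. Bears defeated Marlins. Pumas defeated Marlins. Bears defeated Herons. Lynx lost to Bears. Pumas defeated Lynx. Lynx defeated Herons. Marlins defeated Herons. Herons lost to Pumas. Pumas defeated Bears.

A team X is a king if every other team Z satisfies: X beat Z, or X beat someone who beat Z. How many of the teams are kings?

Pumas reaches everyone (king).
Marlins cannot reach Pumas, Bears in two steps.
Herons cannot reach Pumas, Marlins, Lynx, Bears in two steps.
Lynx cannot reach Pumas, Marlins, Bears in two steps.
Bears cannot reach Pumas in two steps.
Kings: Pumas — 1.

1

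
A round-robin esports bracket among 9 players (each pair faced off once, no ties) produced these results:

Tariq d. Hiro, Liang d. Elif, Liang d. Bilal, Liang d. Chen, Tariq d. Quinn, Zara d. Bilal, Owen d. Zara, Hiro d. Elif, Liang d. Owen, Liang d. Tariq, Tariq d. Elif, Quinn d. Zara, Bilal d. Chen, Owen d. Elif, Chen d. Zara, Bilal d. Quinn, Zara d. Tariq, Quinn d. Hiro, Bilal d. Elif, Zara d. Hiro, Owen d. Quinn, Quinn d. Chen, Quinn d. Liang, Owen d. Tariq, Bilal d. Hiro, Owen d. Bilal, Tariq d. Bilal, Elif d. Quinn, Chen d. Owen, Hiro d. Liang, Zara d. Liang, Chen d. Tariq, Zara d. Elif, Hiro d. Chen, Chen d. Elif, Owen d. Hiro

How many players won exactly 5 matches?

2

Win totals: Hiro 3, Bilal 4, Chen 4, Zara 5, Tariq 4, Liang 5, Owen 6, Elif 1, Quinn 4.
Exactly 5: Zara, Liang — 2 players.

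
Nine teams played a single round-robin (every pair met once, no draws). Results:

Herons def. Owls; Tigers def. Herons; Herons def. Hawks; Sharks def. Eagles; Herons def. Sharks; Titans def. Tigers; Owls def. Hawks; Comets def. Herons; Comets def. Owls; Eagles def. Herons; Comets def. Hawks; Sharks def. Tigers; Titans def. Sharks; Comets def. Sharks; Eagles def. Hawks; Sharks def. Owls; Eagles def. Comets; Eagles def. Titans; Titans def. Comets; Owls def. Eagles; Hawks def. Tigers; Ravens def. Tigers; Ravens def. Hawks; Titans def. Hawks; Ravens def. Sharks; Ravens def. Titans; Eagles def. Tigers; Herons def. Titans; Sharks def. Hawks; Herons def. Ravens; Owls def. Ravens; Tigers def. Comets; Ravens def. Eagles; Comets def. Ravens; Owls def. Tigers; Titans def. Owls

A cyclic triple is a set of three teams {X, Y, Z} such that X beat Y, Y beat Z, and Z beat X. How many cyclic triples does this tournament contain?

21

Win totals: Titans 5, Hawks 1, Comets 5, Tigers 2, Herons 5, Ravens 5, Sharks 4, Eagles 5, Owls 4.
A team with w wins dominates both others in C(w,2) triples; summing gives 10 + 0 + 10 + 1 + 10 + 10 + 6 + 10 + 6 = 63 transitive triples.
Total triples C(9,3) = 84, so cyclic triples = 84 − 63 = 21.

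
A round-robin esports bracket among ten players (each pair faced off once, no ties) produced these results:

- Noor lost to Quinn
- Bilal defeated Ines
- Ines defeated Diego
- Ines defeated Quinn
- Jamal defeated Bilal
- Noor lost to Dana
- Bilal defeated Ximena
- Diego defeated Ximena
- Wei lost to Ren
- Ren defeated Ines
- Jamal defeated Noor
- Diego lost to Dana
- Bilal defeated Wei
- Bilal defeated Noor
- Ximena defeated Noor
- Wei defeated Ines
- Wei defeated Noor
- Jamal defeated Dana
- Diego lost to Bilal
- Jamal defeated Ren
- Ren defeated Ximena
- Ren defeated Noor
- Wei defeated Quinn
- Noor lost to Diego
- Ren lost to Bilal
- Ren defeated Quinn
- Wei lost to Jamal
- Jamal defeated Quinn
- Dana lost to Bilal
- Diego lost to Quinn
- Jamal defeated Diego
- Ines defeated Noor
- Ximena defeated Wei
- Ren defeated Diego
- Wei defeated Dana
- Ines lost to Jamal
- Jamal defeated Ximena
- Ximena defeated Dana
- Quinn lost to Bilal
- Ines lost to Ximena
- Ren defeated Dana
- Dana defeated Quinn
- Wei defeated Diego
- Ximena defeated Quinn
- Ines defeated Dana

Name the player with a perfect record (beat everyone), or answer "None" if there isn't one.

Jamal has 9 wins out of 9 opponents — a perfect record.

Jamal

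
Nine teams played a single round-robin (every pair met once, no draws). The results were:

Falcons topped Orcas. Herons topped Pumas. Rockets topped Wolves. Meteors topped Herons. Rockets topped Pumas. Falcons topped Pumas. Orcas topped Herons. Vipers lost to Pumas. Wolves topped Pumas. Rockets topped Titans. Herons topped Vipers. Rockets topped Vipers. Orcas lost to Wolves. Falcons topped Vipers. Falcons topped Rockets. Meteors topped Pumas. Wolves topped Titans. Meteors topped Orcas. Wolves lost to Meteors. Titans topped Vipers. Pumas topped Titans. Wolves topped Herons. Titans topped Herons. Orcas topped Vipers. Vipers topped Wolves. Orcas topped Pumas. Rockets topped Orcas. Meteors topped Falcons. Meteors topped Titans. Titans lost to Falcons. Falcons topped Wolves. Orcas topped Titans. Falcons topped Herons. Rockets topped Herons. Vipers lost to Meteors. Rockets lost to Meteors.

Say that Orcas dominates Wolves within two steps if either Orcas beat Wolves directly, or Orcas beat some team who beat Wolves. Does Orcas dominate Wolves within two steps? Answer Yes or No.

Orcas did not beat Wolves directly.
Orcas beat Pumas, Herons, Titans, Vipers. Of those, Vipers beat Wolves.

Yes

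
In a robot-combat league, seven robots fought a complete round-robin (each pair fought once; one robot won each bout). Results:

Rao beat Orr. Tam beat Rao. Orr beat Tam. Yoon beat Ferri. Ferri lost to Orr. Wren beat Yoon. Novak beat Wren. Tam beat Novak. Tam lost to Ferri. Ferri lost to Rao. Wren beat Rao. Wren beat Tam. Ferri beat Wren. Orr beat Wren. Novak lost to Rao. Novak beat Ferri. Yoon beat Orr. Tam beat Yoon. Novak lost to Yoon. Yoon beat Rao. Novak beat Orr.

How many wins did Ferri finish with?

2

Ferri's results: beat Wren, Tam; lost to Rao, Novak, Yoon, Orr.
That is 2 wins.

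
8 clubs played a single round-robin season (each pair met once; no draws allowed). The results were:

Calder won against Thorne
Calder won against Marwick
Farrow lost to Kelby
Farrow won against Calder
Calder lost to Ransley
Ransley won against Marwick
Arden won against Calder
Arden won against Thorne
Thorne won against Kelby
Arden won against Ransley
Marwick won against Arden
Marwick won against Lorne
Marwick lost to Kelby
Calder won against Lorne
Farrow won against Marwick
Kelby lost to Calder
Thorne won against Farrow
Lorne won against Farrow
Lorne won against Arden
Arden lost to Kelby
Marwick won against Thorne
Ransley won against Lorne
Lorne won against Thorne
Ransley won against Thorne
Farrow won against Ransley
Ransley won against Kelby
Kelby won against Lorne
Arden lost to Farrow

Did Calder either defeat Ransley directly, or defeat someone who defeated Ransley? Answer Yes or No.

Calder did not beat Ransley directly.
Calder beat Lorne, Kelby, Thorne, Marwick, but each of them lost to Ransley. No two-step path.

No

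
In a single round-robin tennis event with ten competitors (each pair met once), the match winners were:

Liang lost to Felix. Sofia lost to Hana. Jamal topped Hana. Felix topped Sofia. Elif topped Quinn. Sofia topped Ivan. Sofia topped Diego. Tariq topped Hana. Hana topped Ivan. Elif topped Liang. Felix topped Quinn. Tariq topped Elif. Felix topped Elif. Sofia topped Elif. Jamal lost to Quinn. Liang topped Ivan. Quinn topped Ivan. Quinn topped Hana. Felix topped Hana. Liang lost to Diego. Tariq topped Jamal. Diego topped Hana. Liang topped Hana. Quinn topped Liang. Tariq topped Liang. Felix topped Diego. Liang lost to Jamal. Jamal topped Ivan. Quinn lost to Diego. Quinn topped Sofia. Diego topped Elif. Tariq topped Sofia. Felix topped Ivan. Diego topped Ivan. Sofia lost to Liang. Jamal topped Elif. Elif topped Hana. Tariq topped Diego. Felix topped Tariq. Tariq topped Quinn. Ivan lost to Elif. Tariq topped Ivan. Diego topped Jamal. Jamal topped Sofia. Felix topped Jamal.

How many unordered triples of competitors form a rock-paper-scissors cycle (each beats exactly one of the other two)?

Win totals: Liang 3, Felix 9, Elif 4, Jamal 5, Tariq 8, Quinn 5, Ivan 0, Hana 2, Sofia 3, Diego 6.
A competitor with w wins dominates both others in C(w,2) triples; summing gives 3 + 36 + 6 + 10 + 28 + 10 + 0 + 1 + 3 + 15 = 112 transitive triples.
Total triples C(10,3) = 120, so cyclic triples = 120 − 112 = 8.

8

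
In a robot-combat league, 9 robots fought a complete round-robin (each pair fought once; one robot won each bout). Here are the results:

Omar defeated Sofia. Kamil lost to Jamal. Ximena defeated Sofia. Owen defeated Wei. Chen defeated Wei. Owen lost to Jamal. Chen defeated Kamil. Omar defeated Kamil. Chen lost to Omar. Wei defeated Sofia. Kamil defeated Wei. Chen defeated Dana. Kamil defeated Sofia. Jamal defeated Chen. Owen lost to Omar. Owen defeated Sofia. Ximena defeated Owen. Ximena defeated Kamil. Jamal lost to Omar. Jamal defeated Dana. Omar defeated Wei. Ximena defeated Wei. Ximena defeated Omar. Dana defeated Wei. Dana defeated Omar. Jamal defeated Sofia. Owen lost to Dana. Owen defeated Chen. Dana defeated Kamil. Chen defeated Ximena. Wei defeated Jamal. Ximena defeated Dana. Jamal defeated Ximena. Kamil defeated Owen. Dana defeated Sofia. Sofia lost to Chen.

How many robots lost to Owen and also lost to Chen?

Owen beat: Sofia, Wei, Chen.
Chen beat: Sofia, Kamil, Ximena, Wei, Dana.
Both beat: Sofia, Wei — 2.

2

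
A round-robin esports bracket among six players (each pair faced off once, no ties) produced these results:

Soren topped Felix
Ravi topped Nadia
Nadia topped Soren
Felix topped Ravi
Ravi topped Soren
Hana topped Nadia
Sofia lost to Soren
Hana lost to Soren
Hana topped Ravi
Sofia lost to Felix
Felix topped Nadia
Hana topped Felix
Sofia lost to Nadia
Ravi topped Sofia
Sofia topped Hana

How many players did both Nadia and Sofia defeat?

Nadia beat: Sofia, Soren.
Sofia beat: Hana.
No one was beaten by both.

0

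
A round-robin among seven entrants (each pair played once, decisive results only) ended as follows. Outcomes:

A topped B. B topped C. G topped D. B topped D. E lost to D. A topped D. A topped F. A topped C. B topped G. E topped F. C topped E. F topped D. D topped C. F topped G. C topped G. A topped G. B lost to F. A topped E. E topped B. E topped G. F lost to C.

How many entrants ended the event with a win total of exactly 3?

Win totals: A 6, B 3, C 3, D 2, E 3, F 3, G 1.
Exactly 3: B, C, E, F — 4 entrants.

4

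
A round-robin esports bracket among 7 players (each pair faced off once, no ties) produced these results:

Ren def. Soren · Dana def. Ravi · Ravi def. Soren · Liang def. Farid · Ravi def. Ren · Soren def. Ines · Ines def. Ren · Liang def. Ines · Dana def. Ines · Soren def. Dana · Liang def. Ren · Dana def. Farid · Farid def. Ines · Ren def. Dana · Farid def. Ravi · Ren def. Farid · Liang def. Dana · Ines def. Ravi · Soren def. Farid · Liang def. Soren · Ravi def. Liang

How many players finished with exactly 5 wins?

Win totals: Ren 3, Ravi 3, Farid 2, Soren 3, Liang 5, Ines 2, Dana 3.
Exactly 5: Liang — 1 player.

1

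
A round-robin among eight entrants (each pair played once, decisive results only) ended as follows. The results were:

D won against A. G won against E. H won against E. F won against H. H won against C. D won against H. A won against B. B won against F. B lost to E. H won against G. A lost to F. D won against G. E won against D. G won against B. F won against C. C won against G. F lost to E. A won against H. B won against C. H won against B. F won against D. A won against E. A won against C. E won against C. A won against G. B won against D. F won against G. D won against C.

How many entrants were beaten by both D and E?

D beat: A, C, G, H.
E beat: B, C, D, F.
Both beat: C — 1.

1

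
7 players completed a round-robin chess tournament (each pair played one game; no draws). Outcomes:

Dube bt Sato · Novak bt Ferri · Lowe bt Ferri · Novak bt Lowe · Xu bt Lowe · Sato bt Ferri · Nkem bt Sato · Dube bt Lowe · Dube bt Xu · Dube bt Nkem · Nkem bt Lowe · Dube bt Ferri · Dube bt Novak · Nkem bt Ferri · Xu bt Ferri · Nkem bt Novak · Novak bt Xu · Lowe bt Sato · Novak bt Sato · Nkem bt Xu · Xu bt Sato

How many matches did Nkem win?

Nkem's results: beat Lowe, Xu, Sato, Ferri, Novak; lost to Dube.
That is 5 wins.

5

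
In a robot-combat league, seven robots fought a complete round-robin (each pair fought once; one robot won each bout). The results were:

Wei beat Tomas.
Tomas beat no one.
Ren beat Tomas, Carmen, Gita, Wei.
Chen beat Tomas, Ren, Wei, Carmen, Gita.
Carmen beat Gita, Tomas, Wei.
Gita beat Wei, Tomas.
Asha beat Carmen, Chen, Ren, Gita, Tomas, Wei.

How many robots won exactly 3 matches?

1

Win totals: Ren 4, Gita 2, Wei 1, Chen 5, Carmen 3, Tomas 0, Asha 6.
Exactly 3: Carmen — 1 robot.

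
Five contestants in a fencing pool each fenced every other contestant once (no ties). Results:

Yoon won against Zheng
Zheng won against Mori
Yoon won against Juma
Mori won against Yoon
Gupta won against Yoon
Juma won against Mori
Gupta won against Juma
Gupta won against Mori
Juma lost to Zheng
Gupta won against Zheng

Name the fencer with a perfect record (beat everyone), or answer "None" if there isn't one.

Gupta

Gupta has 4 wins out of 4 opponents — a perfect record.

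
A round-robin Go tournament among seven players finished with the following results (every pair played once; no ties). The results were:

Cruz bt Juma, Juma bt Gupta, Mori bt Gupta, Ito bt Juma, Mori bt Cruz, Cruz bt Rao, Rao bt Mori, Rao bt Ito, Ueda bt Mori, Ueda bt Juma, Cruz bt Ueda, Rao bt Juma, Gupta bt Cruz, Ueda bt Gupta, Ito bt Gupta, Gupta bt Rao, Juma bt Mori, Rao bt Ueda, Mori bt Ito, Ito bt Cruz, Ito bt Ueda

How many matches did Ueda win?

Ueda's results: beat Gupta, Mori, Juma; lost to Rao, Cruz, Ito.
That is 3 wins.

3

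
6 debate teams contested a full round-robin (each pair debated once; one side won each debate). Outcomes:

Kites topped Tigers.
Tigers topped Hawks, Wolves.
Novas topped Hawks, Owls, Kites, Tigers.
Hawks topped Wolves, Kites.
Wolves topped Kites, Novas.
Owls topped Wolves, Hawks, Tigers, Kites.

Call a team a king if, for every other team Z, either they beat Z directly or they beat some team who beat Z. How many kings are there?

Owls reaches everyone (king).
Novas reaches everyone (king).
Wolves reaches everyone (king).
Tigers cannot reach Owls in two steps.
Kites cannot reach Owls, Novas in two steps.
Hawks cannot reach Owls in two steps.
Kings: Owls, Novas, Wolves — 3.

3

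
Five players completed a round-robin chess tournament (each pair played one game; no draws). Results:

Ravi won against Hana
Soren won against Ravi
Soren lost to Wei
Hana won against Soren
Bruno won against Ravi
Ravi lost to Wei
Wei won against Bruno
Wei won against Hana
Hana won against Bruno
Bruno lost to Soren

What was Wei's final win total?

4

Wei's results: beat Ravi, Bruno, Hana, Soren; lost to no one.
That is 4 wins.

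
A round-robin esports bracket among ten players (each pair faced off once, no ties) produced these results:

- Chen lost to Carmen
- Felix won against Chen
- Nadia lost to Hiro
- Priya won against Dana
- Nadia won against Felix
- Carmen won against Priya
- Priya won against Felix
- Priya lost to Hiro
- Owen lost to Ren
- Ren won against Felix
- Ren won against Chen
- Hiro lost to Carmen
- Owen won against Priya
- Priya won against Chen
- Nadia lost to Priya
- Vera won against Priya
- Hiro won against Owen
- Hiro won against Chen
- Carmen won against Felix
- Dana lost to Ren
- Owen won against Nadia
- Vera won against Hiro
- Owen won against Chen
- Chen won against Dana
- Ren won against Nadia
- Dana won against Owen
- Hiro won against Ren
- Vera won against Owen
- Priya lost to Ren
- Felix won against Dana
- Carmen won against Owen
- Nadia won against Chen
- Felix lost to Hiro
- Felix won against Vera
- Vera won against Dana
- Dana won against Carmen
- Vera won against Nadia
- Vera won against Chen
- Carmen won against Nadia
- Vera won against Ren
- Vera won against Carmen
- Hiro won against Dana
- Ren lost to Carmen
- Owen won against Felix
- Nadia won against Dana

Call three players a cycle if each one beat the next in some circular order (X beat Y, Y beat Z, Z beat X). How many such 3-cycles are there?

16

Win totals: Carmen 7, Dana 2, Hiro 7, Priya 4, Vera 8, Owen 4, Chen 1, Ren 6, Felix 3, Nadia 3.
A player with w wins dominates both others in C(w,2) triples; summing gives 21 + 1 + 21 + 6 + 28 + 6 + 0 + 15 + 3 + 3 = 104 transitive triples.
Total triples C(10,3) = 120, so cyclic triples = 120 − 104 = 16.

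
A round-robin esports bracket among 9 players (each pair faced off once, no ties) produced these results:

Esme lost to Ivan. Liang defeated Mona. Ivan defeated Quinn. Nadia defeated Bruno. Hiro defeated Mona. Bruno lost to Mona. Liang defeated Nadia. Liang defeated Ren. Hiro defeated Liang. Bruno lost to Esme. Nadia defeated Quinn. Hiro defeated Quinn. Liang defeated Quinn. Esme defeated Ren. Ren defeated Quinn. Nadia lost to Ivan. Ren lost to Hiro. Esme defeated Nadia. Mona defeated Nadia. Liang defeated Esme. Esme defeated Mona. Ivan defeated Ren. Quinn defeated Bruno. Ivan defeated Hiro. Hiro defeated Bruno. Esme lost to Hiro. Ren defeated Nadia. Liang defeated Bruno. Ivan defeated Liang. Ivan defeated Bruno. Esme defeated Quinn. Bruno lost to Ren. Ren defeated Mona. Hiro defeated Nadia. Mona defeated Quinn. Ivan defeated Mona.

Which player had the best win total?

Win totals: Ren 4, Liang 6, Bruno 0, Mona 3, Ivan 8, Esme 5, Hiro 7, Nadia 2, Quinn 1.
Ivan leads with 8 wins (next highest: 7).

Ivan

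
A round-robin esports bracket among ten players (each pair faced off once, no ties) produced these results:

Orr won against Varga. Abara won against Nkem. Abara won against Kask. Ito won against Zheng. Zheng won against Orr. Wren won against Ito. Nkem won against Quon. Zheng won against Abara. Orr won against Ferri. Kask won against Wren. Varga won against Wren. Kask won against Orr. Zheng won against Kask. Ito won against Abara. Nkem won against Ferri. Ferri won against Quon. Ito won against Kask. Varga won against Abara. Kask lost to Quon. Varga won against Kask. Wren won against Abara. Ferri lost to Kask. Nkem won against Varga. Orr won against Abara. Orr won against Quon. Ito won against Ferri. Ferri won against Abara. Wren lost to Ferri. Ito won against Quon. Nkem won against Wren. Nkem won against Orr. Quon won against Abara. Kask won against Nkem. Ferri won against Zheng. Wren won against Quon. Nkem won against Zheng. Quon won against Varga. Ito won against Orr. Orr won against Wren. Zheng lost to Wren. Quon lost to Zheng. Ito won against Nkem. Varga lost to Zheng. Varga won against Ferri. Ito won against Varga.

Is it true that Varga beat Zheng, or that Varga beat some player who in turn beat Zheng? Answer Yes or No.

Yes

Varga did not beat Zheng directly.
Varga beat Abara, Kask, Wren, Ferri. Of those, Wren beat Zheng.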